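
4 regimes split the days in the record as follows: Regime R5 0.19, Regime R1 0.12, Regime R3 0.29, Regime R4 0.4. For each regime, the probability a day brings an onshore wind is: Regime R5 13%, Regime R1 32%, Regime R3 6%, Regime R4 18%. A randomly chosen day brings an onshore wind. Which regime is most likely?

Regime R4

By Bayes' rule, posterior ∝ prior × likelihood:
  Regime R5: 0.19 × 0.13 = 0.0247
  Regime R1: 0.12 × 0.32 = 0.0384
  Regime R3: 0.29 × 0.06 = 0.0174
  Regime R4: 0.4 × 0.18 = 0.072
Total = 0.1525.
Largest term belongs to Regime R4, so Regime R4 is most probable.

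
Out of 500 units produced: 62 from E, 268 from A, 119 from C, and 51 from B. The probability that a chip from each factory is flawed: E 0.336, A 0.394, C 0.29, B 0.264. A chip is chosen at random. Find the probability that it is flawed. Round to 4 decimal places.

By Bayes' rule, posterior ∝ prior × likelihood:
  E: 0.124 × 0.336 = 0.041664
  A: 0.536 × 0.394 = 0.211184
  C: 0.238 × 0.29 = 0.06902
  B: 0.102 × 0.264 = 0.026928
P(flawed) = 0.041664 + 0.211184 + 0.06902 + 0.026928 = 0.348796 → 0.3488.

0.3488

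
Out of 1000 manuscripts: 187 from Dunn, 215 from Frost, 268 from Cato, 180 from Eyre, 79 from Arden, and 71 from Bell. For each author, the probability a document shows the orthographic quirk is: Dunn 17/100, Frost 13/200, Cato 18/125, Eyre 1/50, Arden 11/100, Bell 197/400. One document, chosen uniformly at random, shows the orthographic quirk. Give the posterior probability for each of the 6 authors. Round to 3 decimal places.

Compute prior × likelihood for every hypothesis:
  Dunn: 0.187 × 0.17 = 0.03179
  Frost: 0.215 × 0.065 = 0.013975
  Cato: 0.268 × 0.144 = 0.038592
  Eyre: 0.18 × 0.02 = 0.0036
  Arden: 0.079 × 0.11 = 0.00869
  Bell: 0.071 × 0.4925 = 0.0349675
Normalizing constant = 0.1316145.
P(Dunn | quirk) = 0.03179/0.1316145 ≈ 0.242
P(Frost | quirk) = 0.013975/0.1316145 ≈ 0.106
P(Cato | quirk) = 0.038592/0.1316145 ≈ 0.293
P(Eyre | quirk) = 0.0036/0.1316145 ≈ 0.027
P(Arden | quirk) = 0.00869/0.1316145 ≈ 0.066
P(Bell | quirk) = 0.0349675/0.1316145 ≈ 0.266

Dunn 0.242, Frost 0.106, Cato 0.293, Eyre 0.027, Arden 0.066, Bell 0.266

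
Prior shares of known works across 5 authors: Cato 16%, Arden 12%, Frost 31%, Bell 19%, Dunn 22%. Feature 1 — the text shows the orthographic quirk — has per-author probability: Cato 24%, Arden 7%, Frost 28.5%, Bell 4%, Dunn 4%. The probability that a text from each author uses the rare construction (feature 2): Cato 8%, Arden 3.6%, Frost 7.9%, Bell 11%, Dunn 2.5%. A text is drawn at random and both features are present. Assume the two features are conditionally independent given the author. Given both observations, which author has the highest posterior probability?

Unnormalized posteriors (prior × likelihood):
  Cato: 0.16 × 0.24 × 0.08 = 0.003072
  Arden: 0.12 × 0.07 × 0.036 = 0.0003024
  Frost: 0.31 × 0.285 × 0.079 = 0.00697965
  Bell: 0.19 × 0.04 × 0.11 = 0.000836
  Dunn: 0.22 × 0.04 × 0.025 = 0.00022
Normalizing constant = 0.01141005.
Largest term belongs to Frost, so Frost is most probable.

Frost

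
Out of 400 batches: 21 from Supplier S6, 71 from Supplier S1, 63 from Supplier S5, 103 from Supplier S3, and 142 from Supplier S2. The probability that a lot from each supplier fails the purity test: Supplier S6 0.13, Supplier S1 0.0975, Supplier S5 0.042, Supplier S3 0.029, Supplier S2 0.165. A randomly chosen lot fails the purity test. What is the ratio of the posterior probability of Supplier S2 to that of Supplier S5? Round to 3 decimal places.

By Bayes' rule, posterior ∝ prior × likelihood:
  Supplier S6: 0.0525 × 0.13 = 0.006825
  Supplier S1: 0.1775 × 0.0975 = 0.01730625
  Supplier S5: 0.1575 × 0.042 = 0.006615
  Supplier S3: 0.2575 × 0.029 = 0.0074675
  Supplier S2: 0.355 × 0.165 = 0.058575
Sum = 0.09678875.
The ratio is 0.058575 / 0.006615 (the normalizer cancels) = 8.855.

8.855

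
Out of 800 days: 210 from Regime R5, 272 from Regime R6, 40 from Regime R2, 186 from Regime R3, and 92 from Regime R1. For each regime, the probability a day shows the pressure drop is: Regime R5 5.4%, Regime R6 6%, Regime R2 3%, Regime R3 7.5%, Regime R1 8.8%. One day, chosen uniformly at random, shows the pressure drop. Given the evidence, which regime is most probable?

Regime R6

By Bayes' rule, posterior ∝ prior × likelihood:
  Regime R5: 0.2625 × 0.054 = 0.014175
  Regime R6: 0.34 × 0.06 = 0.0204
  Regime R2: 0.05 × 0.03 = 0.0015
  Regime R3: 0.2325 × 0.075 = 0.0174375
  Regime R1: 0.115 × 0.088 = 0.01012
Normalizing constant = 0.0636325.
Largest term belongs to Regime R6, so Regime R6 is most probable.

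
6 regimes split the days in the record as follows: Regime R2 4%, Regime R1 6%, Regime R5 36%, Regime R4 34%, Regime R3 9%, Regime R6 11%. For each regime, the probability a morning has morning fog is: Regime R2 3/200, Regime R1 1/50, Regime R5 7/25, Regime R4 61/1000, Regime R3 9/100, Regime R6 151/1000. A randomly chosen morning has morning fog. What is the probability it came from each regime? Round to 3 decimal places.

Regime R2 0.004, Regime R1 0.008, Regime R5 0.681, Regime R4 0.140, Regime R3 0.055, Regime R6 0.112

Compute prior × likelihood for every hypothesis:
  Regime R2: 0.04 × 0.015 = 0.0006
  Regime R1: 0.06 × 0.02 = 0.0012
  Regime R5: 0.36 × 0.28 = 0.1008
  Regime R4: 0.34 × 0.061 = 0.02074
  Regime R3: 0.09 × 0.09 = 0.0081
  Regime R6: 0.11 × 0.151 = 0.01661
Normalizing constant = 0.14805.
P(Regime R2 | fog) = 0.0006/0.14805 ≈ 0.004
P(Regime R1 | fog) = 0.0012/0.14805 ≈ 0.008
P(Regime R5 | fog) = 0.1008/0.14805 ≈ 0.681
P(Regime R4 | fog) = 0.02074/0.14805 ≈ 0.140
P(Regime R3 | fog) = 0.0081/0.14805 ≈ 0.055
P(Regime R6 | fog) = 0.01661/0.14805 ≈ 0.112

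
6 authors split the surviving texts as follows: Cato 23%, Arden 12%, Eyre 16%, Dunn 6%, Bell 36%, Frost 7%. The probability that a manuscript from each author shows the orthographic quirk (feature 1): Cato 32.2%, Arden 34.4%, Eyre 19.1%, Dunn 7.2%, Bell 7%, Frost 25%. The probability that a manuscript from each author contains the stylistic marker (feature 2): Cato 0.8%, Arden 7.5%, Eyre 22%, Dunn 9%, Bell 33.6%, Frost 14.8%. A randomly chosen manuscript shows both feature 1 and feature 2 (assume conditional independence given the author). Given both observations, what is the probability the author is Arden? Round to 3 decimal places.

0.142

By Bayes' rule, posterior ∝ prior × likelihood:
  Cato: 0.23 × 0.322 × 0.008 = 0.00059248
  Arden: 0.12 × 0.344 × 0.075 = 0.003096
  Eyre: 0.16 × 0.191 × 0.22 = 0.0067232
  Dunn: 0.06 × 0.072 × 0.09 = 0.0003888
  Bell: 0.36 × 0.07 × 0.336 = 0.0084672
  Frost: 0.07 × 0.25 × 0.148 = 0.00259
Normalizing constant = 0.02185768.
P(Arden | evidence) = 0.003096 / 0.02185768 ≈ 0.142.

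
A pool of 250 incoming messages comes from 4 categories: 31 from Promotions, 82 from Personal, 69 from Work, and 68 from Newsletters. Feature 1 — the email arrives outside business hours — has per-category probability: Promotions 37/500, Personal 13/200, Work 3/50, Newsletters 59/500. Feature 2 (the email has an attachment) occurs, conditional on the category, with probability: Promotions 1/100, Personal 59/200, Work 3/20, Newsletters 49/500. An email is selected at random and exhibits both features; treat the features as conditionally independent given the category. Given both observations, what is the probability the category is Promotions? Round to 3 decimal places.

Compute prior × likelihood for every hypothesis:
  Promotions: 0.124 × 0.074 × 0.01 = 0.00009176
  Personal: 0.328 × 0.065 × 0.295 = 0.0062894
  Work: 0.276 × 0.06 × 0.15 = 0.002484
  Newsletters: 0.272 × 0.118 × 0.098 = 0.003145408
Total = 0.012010568.
P(Promotions | evidence) = 0.00009176 / 0.012010568 ≈ 0.008.

0.008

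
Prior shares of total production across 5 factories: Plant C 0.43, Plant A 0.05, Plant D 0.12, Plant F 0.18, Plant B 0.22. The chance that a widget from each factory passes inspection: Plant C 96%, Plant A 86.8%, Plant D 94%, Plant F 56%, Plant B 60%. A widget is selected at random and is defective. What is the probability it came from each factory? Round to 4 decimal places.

Plant C 0.0868, Plant A 0.0333, Plant D 0.0363, Plant F 0.3996, Plant B 0.4440

Taking complements, P(defective | each) = Plant C 0.04, Plant A 0.132, Plant D 0.06, Plant F 0.44, Plant B 0.4.
Prior × likelihood for each hypothesis:
  Plant C: 0.43 × 0.04 = 0.0172
  Plant A: 0.05 × 0.132 = 0.0066
  Plant D: 0.12 × 0.06 = 0.0072
  Plant F: 0.18 × 0.44 = 0.0792
  Plant B: 0.22 × 0.4 = 0.088
Total = 0.1982.
P(Plant C | defective) = 0.0172/0.1982 ≈ 0.0868
P(Plant A | defective) = 0.0066/0.1982 ≈ 0.0333
P(Plant D | defective) = 0.0072/0.1982 ≈ 0.0363
P(Plant F | defective) = 0.0792/0.1982 ≈ 0.3996
P(Plant B | defective) = 0.088/0.1982 ≈ 0.4440
(Check: 0.0868+0.0333+0.0363+0.3996+0.4440 = 1.0000.)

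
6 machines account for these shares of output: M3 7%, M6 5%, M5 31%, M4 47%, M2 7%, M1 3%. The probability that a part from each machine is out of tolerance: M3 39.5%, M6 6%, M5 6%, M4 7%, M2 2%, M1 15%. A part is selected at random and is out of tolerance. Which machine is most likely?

Compute prior × likelihood for every hypothesis:
  M3: 0.07 × 0.395 = 0.02765
  M6: 0.05 × 0.06 = 0.003
  M5: 0.31 × 0.06 = 0.0186
  M4: 0.47 × 0.07 = 0.0329
  M2: 0.07 × 0.02 = 0.0014
  M1: 0.03 × 0.15 = 0.0045
Total = 0.08805.
Largest term belongs to M4, so M4 is most probable.

M4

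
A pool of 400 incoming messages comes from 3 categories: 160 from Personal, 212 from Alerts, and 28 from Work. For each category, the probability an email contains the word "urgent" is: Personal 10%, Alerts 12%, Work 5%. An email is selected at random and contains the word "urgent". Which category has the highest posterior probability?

Compute prior × likelihood for every hypothesis:
  Personal: 0.4 × 0.1 = 0.04
  Alerts: 0.53 × 0.12 = 0.0636
  Work: 0.07 × 0.05 = 0.0035
Total = 0.1071.
Largest term belongs to Alerts, so Alerts is most probable.

Alerts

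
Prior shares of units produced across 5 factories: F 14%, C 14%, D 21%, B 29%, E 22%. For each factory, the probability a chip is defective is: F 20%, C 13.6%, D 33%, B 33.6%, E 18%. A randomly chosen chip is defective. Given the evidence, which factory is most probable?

B

By Bayes' rule, posterior ∝ prior × likelihood:
  F: 0.14 × 0.2 = 0.028
  C: 0.14 × 0.136 = 0.01904
  D: 0.21 × 0.33 = 0.0693
  B: 0.29 × 0.336 = 0.09744
  E: 0.22 × 0.18 = 0.0396
Normalizing constant = 0.25338.
Largest term belongs to B, so B is most probable.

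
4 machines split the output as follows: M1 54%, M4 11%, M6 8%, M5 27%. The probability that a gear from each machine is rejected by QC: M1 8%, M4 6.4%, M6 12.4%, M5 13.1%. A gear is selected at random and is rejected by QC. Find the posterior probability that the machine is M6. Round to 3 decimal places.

Compute prior × likelihood for every hypothesis:
  M1: 0.54 × 0.08 = 0.0432
  M4: 0.11 × 0.064 = 0.00704
  M6: 0.08 × 0.124 = 0.00992
  M5: 0.27 × 0.131 = 0.03537
Sum = 0.09553.
P(M6 | evidence) = 0.00992 / 0.09553 ≈ 0.104.

0.104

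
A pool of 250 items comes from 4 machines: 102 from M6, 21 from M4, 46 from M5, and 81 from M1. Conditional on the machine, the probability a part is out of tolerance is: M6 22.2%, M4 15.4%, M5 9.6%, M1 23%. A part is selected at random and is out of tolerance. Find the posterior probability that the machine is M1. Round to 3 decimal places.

0.381

Unnormalized posteriors (prior × likelihood):
  M6: 0.408 × 0.222 = 0.090576
  M4: 0.084 × 0.154 = 0.012936
  M5: 0.184 × 0.096 = 0.017664
  M1: 0.324 × 0.23 = 0.07452
Sum = 0.195696.
P(M1 | evidence) = 0.07452 / 0.195696 ≈ 0.381.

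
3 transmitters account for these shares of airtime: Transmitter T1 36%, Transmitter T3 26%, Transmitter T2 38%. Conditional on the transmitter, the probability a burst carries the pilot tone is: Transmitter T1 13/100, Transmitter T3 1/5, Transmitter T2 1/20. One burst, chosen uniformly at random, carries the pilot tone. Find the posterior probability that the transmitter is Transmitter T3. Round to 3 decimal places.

0.441

Prior × likelihood for each hypothesis:
  Transmitter T1: 0.36 × 0.13 = 0.0468
  Transmitter T3: 0.26 × 0.2 = 0.052
  Transmitter T2: 0.38 × 0.05 = 0.019
Total = 0.1178.
P(Transmitter T3 | evidence) = 0.052 / 0.1178 ≈ 0.441.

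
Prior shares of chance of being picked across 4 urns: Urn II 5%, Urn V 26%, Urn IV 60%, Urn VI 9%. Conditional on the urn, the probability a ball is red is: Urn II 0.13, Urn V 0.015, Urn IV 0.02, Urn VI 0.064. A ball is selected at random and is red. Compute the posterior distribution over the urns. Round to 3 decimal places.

By Bayes' rule, posterior ∝ prior × likelihood:
  Urn II: 0.05 × 0.13 = 0.0065
  Urn V: 0.26 × 0.015 = 0.0039
  Urn IV: 0.6 × 0.02 = 0.012
  Urn VI: 0.09 × 0.064 = 0.00576
Sum = 0.02816.
P(Urn II | red) = 0.0065/0.02816 ≈ 0.231
P(Urn V | red) = 0.0039/0.02816 ≈ 0.138
P(Urn IV | red) = 0.012/0.02816 ≈ 0.426
P(Urn VI | red) = 0.00576/0.02816 ≈ 0.205
(Check: 0.231+0.138+0.426+0.205 = 1.000.)

Urn II 0.231, Urn V 0.138, Urn IV 0.426, Urn VI 0.205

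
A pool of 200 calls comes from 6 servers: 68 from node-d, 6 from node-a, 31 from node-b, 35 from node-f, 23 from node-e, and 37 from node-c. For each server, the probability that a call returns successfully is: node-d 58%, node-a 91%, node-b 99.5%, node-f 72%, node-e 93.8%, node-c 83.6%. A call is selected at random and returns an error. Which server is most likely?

node-d

Taking complements, P(error | each) = node-d 0.42, node-a 0.09, node-b 0.005, node-f 0.28, node-e 0.062, node-c 0.164.
Compute prior × likelihood for every hypothesis:
  node-d: 0.34 × 0.42 = 0.1428
  node-a: 0.03 × 0.09 = 0.0027
  node-b: 0.155 × 0.005 = 0.000775
  node-f: 0.175 × 0.28 = 0.049
  node-e: 0.115 × 0.062 = 0.00713
  node-c: 0.185 × 0.164 = 0.03034
Total = 0.232745.
Largest term belongs to node-d, so node-d is most probable.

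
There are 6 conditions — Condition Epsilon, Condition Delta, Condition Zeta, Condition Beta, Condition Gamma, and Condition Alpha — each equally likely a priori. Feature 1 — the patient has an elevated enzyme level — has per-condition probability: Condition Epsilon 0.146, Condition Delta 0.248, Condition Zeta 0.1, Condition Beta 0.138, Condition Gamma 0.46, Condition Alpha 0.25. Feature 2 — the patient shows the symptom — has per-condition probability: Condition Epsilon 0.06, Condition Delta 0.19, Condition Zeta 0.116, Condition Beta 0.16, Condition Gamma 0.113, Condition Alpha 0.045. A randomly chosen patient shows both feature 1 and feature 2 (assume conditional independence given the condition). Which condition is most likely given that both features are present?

Condition Gamma

Since the prior is uniform, the posterior is proportional to the likelihood:
  Condition Epsilon: 0.146 × 0.06 = 0.00876
  Condition Delta: 0.248 × 0.19 = 0.04712
  Condition Zeta: 0.1 × 0.116 = 0.0116
  Condition Beta: 0.138 × 0.16 = 0.02208
  Condition Gamma: 0.46 × 0.113 = 0.05198
  Condition Alpha: 0.25 × 0.045 = 0.01125
Sum = 0.15279.
Largest term belongs to Condition Gamma, so Condition Gamma is most probable.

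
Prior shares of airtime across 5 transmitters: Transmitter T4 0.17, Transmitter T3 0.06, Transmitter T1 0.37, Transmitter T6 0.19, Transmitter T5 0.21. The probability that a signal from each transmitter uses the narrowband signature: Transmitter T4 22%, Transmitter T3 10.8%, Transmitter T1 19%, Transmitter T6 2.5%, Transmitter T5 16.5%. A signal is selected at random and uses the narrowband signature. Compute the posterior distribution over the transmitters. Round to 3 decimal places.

Transmitter T4 0.244, Transmitter T3 0.042, Transmitter T1 0.458, Transmitter T6 0.031, Transmitter T5 0.226

Prior × likelihood for each hypothesis:
  Transmitter T4: 0.17 × 0.22 = 0.0374
  Transmitter T3: 0.06 × 0.108 = 0.00648
  Transmitter T1: 0.37 × 0.19 = 0.0703
  Transmitter T6: 0.19 × 0.025 = 0.00475
  Transmitter T5: 0.21 × 0.165 = 0.03465
Total = 0.15358.
P(Transmitter T4 | narrowband) = 0.0374/0.15358 ≈ 0.244
P(Transmitter T3 | narrowband) = 0.00648/0.15358 ≈ 0.042
P(Transmitter T1 | narrowband) = 0.0703/0.15358 ≈ 0.458
P(Transmitter T6 | narrowband) = 0.00475/0.15358 ≈ 0.031
P(Transmitter T5 | narrowband) = 0.03465/0.15358 ≈ 0.226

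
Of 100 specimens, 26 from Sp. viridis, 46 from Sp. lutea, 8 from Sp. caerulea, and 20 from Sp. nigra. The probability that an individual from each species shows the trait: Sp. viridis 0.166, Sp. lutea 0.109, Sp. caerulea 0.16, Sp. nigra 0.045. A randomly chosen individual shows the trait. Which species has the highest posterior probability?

Unnormalized posteriors (prior × likelihood):
  Sp. viridis: 0.26 × 0.166 = 0.04316
  Sp. lutea: 0.46 × 0.109 = 0.05014
  Sp. caerulea: 0.08 × 0.16 = 0.0128
  Sp. nigra: 0.2 × 0.045 = 0.009
Normalizing constant = 0.1151.
Largest term belongs to Sp. lutea, so Sp. lutea is most probable.

Sp. lutea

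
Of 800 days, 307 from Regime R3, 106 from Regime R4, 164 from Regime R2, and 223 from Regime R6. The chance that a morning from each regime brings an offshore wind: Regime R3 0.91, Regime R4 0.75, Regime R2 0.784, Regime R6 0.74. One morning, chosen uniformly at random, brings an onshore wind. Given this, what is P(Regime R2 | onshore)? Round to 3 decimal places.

Taking complements, P(onshore | each) = Regime R3 0.09, Regime R4 0.25, Regime R2 0.216, Regime R6 0.26.
Unnormalized posteriors (prior × likelihood):
  Regime R3: 0.38375 × 0.09 = 0.0345375
  Regime R4: 0.1325 × 0.25 = 0.033125
  Regime R2: 0.205 × 0.216 = 0.04428
  Regime R6: 0.27875 × 0.26 = 0.072475
Normalizing constant = 0.1844175.
P(Regime R2 | evidence) = 0.04428 / 0.1844175 ≈ 0.240.

0.240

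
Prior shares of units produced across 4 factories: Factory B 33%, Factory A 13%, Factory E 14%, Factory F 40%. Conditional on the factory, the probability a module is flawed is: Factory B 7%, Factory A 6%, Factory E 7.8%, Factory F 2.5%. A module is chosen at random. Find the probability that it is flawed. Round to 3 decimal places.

Prior × likelihood for each hypothesis:
  Factory B: 0.33 × 0.07 = 0.0231
  Factory A: 0.13 × 0.06 = 0.0078
  Factory E: 0.14 × 0.078 = 0.01092
  Factory F: 0.4 × 0.025 = 0.01
P(flawed) = 0.0231 + 0.0078 + 0.01092 + 0.01 = 0.05182 → 0.052.

0.052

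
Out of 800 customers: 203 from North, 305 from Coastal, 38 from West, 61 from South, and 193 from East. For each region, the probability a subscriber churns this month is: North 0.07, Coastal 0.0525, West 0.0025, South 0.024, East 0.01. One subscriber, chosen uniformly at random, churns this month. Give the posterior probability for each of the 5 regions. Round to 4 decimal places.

North 0.4215, Coastal 0.4750, West 0.0028, South 0.0434, East 0.0573

Compute prior × likelihood for every hypothesis:
  North: 0.25375 × 0.07 = 0.0177625
  Coastal: 0.38125 × 0.0525 = 0.020015625
  West: 0.0475 × 0.0025 = 0.00011875
  South: 0.07625 × 0.024 = 0.00183
  East: 0.24125 × 0.01 = 0.0024125
Normalizing constant = 0.042139375.
P(North | churn) = 0.0177625/0.042139375 ≈ 0.4215
P(Coastal | churn) = 0.020015625/0.042139375 ≈ 0.4750
P(West | churn) = 0.00011875/0.042139375 ≈ 0.0028
P(South | churn) = 0.00183/0.042139375 ≈ 0.0434
P(East | churn) = 0.0024125/0.042139375 ≈ 0.0573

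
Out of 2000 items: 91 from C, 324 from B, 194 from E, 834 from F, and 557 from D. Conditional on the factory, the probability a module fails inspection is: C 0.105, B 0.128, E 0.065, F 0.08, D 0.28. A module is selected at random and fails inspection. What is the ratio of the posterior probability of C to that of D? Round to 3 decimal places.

Unnormalized posteriors (prior × likelihood):
  C: 0.0455 × 0.105 = 0.0047775
  B: 0.162 × 0.128 = 0.020736
  E: 0.097 × 0.065 = 0.006305
  F: 0.417 × 0.08 = 0.03336
  D: 0.2785 × 0.28 = 0.07798
Total = 0.1431585.
The ratio is 0.0047775 / 0.07798 (the normalizer cancels) = 0.061.

0.061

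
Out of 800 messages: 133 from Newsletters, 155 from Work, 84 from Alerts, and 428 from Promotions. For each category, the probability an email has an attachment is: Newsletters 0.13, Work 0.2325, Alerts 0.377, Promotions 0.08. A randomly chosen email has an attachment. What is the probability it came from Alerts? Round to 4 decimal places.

Prior × likelihood for each hypothesis:
  Newsletters: 0.16625 × 0.13 = 0.0216125
  Work: 0.19375 × 0.2325 = 0.045046875
  Alerts: 0.105 × 0.377 = 0.039585
  Promotions: 0.535 × 0.08 = 0.0428
Total = 0.149044375.
P(Alerts | evidence) = 0.039585 / 0.149044375 ≈ 0.2656.

0.2656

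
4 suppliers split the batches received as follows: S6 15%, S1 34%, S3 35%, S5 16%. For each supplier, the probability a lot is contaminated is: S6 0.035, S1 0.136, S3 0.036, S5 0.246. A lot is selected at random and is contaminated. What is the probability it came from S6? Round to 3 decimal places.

By Bayes' rule, posterior ∝ prior × likelihood:
  S6: 0.15 × 0.035 = 0.00525
  S1: 0.34 × 0.136 = 0.04624
  S3: 0.35 × 0.036 = 0.0126
  S5: 0.16 × 0.246 = 0.03936
Sum = 0.10345.
P(S6 | evidence) = 0.00525 / 0.10345 ≈ 0.051.

0.051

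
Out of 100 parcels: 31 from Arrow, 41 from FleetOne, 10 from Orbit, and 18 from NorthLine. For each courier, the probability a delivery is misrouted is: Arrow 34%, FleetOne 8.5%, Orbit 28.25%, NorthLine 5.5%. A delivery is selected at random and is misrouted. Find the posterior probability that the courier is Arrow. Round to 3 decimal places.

By Bayes' rule, posterior ∝ prior × likelihood:
  Arrow: 0.31 × 0.34 = 0.1054
  FleetOne: 0.41 × 0.085 = 0.03485
  Orbit: 0.1 × 0.2825 = 0.02825
  NorthLine: 0.18 × 0.055 = 0.0099
Normalizing constant = 0.1784.
P(Arrow | evidence) = 0.1054 / 0.1784 ≈ 0.591.

0.591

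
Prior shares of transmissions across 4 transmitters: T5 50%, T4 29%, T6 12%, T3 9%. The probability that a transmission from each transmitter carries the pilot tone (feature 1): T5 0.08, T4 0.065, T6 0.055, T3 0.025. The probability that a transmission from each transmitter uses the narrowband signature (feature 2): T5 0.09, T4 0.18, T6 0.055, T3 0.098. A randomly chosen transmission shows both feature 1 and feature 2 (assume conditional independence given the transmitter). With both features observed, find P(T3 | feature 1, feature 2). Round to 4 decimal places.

0.0291

Prior × likelihood for each hypothesis:
  T5: 0.5 × 0.08 × 0.09 = 0.0036
  T4: 0.29 × 0.065 × 0.18 = 0.003393
  T6: 0.12 × 0.055 × 0.055 = 0.000363
  T3: 0.09 × 0.025 × 0.098 = 0.0002205
Total = 0.0075765.
P(T3 | evidence) = 0.0002205 / 0.0075765 ≈ 0.0291.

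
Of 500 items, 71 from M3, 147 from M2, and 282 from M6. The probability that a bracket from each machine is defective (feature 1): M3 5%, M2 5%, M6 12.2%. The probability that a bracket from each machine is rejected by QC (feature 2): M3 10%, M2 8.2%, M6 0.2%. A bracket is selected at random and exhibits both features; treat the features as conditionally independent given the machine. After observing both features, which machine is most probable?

M2

Unnormalized posteriors (prior × likelihood):
  M3: 0.142 × 0.05 × 0.1 = 0.00071
  M2: 0.294 × 0.05 × 0.082 = 0.0012054
  M6: 0.564 × 0.122 × 0.002 = 0.000137616
Sum = 0.002053016.
Largest term belongs to M2, so M2 is most probable.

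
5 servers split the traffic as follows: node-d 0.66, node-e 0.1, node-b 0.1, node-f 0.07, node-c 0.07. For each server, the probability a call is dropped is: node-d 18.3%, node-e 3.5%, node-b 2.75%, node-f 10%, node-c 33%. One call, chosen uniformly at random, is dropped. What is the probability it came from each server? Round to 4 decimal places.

Prior × likelihood for each hypothesis:
  node-d: 0.66 × 0.183 = 0.12078
  node-e: 0.1 × 0.035 = 0.0035
  node-b: 0.1 × 0.0275 = 0.00275
  node-f: 0.07 × 0.1 = 0.007
  node-c: 0.07 × 0.33 = 0.0231
Normalizing constant = 0.15713.
P(node-d | dropped) = 0.12078/0.15713 ≈ 0.7687
P(node-e | dropped) = 0.0035/0.15713 ≈ 0.0223
P(node-b | dropped) = 0.00275/0.15713 ≈ 0.0175
P(node-f | dropped) = 0.007/0.15713 ≈ 0.0445
P(node-c | dropped) = 0.0231/0.15713 ≈ 0.1470

node-d 0.7687, node-e 0.0223, node-b 0.0175, node-f 0.0445, node-c 0.1470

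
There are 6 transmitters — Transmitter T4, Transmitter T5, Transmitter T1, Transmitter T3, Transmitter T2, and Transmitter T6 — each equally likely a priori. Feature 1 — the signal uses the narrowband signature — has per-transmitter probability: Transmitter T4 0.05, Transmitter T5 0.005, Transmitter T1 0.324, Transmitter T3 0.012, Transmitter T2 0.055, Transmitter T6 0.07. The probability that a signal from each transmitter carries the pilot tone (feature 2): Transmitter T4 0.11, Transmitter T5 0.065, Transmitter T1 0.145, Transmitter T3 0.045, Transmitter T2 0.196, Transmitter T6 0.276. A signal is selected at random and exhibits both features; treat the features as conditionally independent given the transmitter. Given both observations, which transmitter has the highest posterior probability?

Transmitter T1

With a uniform prior (1/6 each), posterior ∝ likelihood:
  Transmitter T4: 0.05 × 0.11 = 0.0055
  Transmitter T5: 0.005 × 0.065 = 0.000325
  Transmitter T1: 0.324 × 0.145 = 0.04698
  Transmitter T3: 0.012 × 0.045 = 0.00054
  Transmitter T2: 0.055 × 0.196 = 0.01078
  Transmitter T6: 0.07 × 0.276 = 0.01932
Sum = 0.083445.
Largest term belongs to Transmitter T1, so Transmitter T1 is most probable.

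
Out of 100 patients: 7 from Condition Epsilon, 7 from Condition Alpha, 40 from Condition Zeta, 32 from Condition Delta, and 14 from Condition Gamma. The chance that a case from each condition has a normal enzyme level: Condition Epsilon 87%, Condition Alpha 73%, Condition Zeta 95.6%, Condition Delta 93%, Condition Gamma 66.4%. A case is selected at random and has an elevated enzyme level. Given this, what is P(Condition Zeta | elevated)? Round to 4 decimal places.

0.1530

Taking complements, P(elevated | each) = Condition Epsilon 0.13, Condition Alpha 0.27, Condition Zeta 0.044, Condition Delta 0.07, Condition Gamma 0.336.
Prior × likelihood for each hypothesis:
  Condition Epsilon: 0.07 × 0.13 = 0.0091
  Condition Alpha: 0.07 × 0.27 = 0.0189
  Condition Zeta: 0.4 × 0.044 = 0.0176
  Condition Delta: 0.32 × 0.07 = 0.0224
  Condition Gamma: 0.14 × 0.336 = 0.04704
Normalizing constant = 0.11504.
P(Condition Zeta | evidence) = 0.0176 / 0.11504 ≈ 0.1530.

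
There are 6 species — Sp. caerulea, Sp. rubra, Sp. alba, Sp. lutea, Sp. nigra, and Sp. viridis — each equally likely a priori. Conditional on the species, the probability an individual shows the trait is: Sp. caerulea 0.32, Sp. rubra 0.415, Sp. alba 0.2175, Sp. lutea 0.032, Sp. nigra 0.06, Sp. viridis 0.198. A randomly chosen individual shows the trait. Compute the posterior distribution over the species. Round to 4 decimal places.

With a uniform prior (1/6 each), posterior ∝ likelihood:
  Sp. caerulea: 0.32
  Sp. rubra: 0.415
  Sp. alba: 0.2175
  Sp. lutea: 0.032
  Sp. nigra: 0.06
  Sp. viridis: 0.198
Total = 1.2425.
P(Sp. caerulea | trait) = 0.32/1.2425 ≈ 0.2575
P(Sp. rubra | trait) = 0.415/1.2425 ≈ 0.3340
P(Sp. alba | trait) = 0.2175/1.2425 ≈ 0.1751
P(Sp. lutea | trait) = 0.032/1.2425 ≈ 0.0258
P(Sp. nigra | trait) = 0.06/1.2425 ≈ 0.0483
P(Sp. viridis | trait) = 0.198/1.2425 ≈ 0.1594
(Check: 0.2575+0.3340+0.1751+0.0258+0.0483+0.1594 = 1.0001.)

Sp. caerulea 0.2575, Sp. rubra 0.3340, Sp. alba 0.1751, Sp. lutea 0.0258, Sp. nigra 0.0483, Sp. viridis 0.1594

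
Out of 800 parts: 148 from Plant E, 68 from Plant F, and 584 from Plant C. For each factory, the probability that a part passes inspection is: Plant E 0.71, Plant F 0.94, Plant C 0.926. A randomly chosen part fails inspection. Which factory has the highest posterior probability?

Plant C

Taking complements, P(nonconforming | each) = Plant E 0.29, Plant F 0.06, Plant C 0.074.
Unnormalized posteriors (prior × likelihood):
  Plant E: 0.185 × 0.29 = 0.05365
  Plant F: 0.085 × 0.06 = 0.0051
  Plant C: 0.73 × 0.074 = 0.05402
Normalizing constant = 0.11277.
Largest term belongs to Plant C, so Plant C is most probable.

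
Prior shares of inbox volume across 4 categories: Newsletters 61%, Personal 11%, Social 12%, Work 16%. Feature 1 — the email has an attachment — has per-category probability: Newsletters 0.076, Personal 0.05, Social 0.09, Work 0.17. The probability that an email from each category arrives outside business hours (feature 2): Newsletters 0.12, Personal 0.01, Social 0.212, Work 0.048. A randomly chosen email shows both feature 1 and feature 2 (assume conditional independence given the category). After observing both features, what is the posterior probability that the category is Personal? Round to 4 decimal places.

By Bayes' rule, posterior ∝ prior × likelihood:
  Newsletters: 0.61 × 0.076 × 0.12 = 0.0055632
  Personal: 0.11 × 0.05 × 0.01 = 0.000055
  Social: 0.12 × 0.09 × 0.212 = 0.0022896
  Work: 0.16 × 0.17 × 0.048 = 0.0013056
Sum = 0.0092134.
P(Personal | evidence) = 0.000055 / 0.0092134 ≈ 0.0060.

0.0060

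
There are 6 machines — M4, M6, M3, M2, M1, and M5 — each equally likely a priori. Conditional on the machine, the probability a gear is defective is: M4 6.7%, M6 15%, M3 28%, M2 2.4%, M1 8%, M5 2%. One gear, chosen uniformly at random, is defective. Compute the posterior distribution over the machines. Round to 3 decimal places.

M4 0.108, M6 0.242, M3 0.451, M2 0.039, M1 0.129, M5 0.032

Since the prior is uniform, the posterior is proportional to the likelihood:
  M4: 0.067
  M6: 0.15
  M3: 0.28
  M2: 0.024
  M1: 0.08
  M5: 0.02
Normalizing constant = 0.621.
P(M4 | defective) = 0.067/0.621 ≈ 0.108
P(M6 | defective) = 0.15/0.621 ≈ 0.242
P(M3 | defective) = 0.28/0.621 ≈ 0.451
P(M2 | defective) = 0.024/0.621 ≈ 0.039
P(M1 | defective) = 0.08/0.621 ≈ 0.129
P(M5 | defective) = 0.02/0.621 ≈ 0.032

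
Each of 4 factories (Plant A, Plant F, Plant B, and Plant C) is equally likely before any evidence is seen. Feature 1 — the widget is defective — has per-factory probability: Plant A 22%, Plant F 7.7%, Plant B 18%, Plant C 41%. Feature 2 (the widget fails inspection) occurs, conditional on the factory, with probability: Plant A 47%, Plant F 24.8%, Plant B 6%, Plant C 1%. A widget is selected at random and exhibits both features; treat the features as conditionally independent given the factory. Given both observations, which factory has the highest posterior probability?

Plant A

Since the prior is uniform, the posterior is proportional to the likelihood:
  Plant A: 0.22 × 0.47 = 0.1034
  Plant F: 0.077 × 0.248 = 0.019096
  Plant B: 0.18 × 0.06 = 0.0108
  Plant C: 0.41 × 0.01 = 0.0041
Total = 0.137396.
Largest term belongs to Plant A, so Plant A is most probable.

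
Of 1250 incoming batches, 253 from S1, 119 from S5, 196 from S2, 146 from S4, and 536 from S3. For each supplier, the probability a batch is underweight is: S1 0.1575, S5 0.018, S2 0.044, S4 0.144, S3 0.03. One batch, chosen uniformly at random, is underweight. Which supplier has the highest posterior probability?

Compute prior × likelihood for every hypothesis:
  S1: 0.2024 × 0.1575 = 0.031878
  S5: 0.0952 × 0.018 = 0.0017136
  S2: 0.1568 × 0.044 = 0.0068992
  S4: 0.1168 × 0.144 = 0.0168192
  S3: 0.4288 × 0.03 = 0.012864
Normalizing constant = 0.070174.
Largest term belongs to S1, so S1 is most probable.

S1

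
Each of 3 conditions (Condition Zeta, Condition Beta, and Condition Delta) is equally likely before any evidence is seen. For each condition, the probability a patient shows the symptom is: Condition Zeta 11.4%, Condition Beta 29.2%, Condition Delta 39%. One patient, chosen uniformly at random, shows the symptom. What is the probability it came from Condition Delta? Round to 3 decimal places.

0.490

Since the prior is uniform, the posterior is proportional to the likelihood:
  Condition Zeta: 0.114
  Condition Beta: 0.292
  Condition Delta: 0.39
Normalizing constant = 0.796.
P(Condition Delta | evidence) = 0.39 / 0.796 ≈ 0.490.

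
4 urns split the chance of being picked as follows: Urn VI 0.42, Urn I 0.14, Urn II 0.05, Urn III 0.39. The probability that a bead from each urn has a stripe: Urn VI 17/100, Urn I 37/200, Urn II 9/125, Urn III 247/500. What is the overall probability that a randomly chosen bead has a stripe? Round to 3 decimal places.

0.294

Compute prior × likelihood for every hypothesis:
  Urn VI: 0.42 × 0.17 = 0.0714
  Urn I: 0.14 × 0.185 = 0.0259
  Urn II: 0.05 × 0.072 = 0.0036
  Urn III: 0.39 × 0.494 = 0.19266
P(striped) = 0.0714 + 0.0259 + 0.0036 + 0.19266 = 0.29356 → 0.294.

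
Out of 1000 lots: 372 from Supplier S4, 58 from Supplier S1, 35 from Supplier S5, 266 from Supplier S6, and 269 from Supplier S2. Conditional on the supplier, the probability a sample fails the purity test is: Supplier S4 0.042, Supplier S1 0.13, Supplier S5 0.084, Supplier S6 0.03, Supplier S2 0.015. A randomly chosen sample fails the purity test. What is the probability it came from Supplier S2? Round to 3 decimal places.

0.106

Prior × likelihood for each hypothesis:
  Supplier S4: 0.372 × 0.042 = 0.015624
  Supplier S1: 0.058 × 0.13 = 0.00754
  Supplier S5: 0.035 × 0.084 = 0.00294
  Supplier S6: 0.266 × 0.03 = 0.00798
  Supplier S2: 0.269 × 0.015 = 0.004035
Sum = 0.038119.
P(Supplier S2 | evidence) = 0.004035 / 0.038119 ≈ 0.106.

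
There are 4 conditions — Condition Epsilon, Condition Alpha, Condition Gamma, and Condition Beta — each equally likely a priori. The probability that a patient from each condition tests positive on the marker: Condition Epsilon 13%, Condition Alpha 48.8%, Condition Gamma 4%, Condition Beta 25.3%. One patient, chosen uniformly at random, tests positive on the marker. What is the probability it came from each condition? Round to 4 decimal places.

Condition Epsilon 0.1427, Condition Alpha 0.5357, Condition Gamma 0.0439, Condition Beta 0.2777

Since the prior is uniform, the posterior is proportional to the likelihood:
  Condition Epsilon: 0.13
  Condition Alpha: 0.488
  Condition Gamma: 0.04
  Condition Beta: 0.253
Normalizing constant = 0.911.
P(Condition Epsilon | marker-positive) = 0.13/0.911 ≈ 0.1427
P(Condition Alpha | marker-positive) = 0.488/0.911 ≈ 0.5357
P(Condition Gamma | marker-positive) = 0.04/0.911 ≈ 0.0439
P(Condition Beta | marker-positive) = 0.253/0.911 ≈ 0.2777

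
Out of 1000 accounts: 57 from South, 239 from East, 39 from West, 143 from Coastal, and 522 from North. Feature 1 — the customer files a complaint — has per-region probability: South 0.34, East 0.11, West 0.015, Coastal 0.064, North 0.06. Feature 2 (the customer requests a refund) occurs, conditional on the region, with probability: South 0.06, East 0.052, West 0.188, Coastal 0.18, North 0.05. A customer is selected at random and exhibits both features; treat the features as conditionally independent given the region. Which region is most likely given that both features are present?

Compute prior × likelihood for every hypothesis:
  South: 0.057 × 0.34 × 0.06 = 0.0011628
  East: 0.239 × 0.11 × 0.052 = 0.00136708
  West: 0.039 × 0.015 × 0.188 = 0.00010998
  Coastal: 0.143 × 0.064 × 0.18 = 0.00164736
  North: 0.522 × 0.06 × 0.05 = 0.001566
Normalizing constant = 0.00585322.
Largest term belongs to Coastal, so Coastal is most probable.

Coastal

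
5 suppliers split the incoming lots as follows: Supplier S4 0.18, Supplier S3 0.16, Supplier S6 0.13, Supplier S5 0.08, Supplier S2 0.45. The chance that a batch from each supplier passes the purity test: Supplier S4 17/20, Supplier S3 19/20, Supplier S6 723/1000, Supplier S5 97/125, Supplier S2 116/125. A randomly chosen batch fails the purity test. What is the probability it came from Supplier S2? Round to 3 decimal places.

Taking complements, P(off-spec | each) = Supplier S4 0.15, Supplier S3 0.05, Supplier S6 0.277, Supplier S5 0.224, Supplier S2 0.072.
Prior × likelihood for each hypothesis:
  Supplier S4: 0.18 × 0.15 = 0.027
  Supplier S3: 0.16 × 0.05 = 0.008
  Supplier S6: 0.13 × 0.277 = 0.03601
  Supplier S5: 0.08 × 0.224 = 0.01792
  Supplier S2: 0.45 × 0.072 = 0.0324
Normalizing constant = 0.12133.
P(Supplier S2 | evidence) = 0.0324 / 0.12133 ≈ 0.267.

0.267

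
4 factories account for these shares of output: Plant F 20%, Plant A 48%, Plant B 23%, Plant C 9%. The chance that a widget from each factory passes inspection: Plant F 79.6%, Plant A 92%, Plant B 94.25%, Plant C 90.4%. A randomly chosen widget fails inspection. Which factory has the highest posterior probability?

Taking complements, P(nonconforming | each) = Plant F 0.204, Plant A 0.08, Plant B 0.0575, Plant C 0.096.
Unnormalized posteriors (prior × likelihood):
  Plant F: 0.2 × 0.204 = 0.0408
  Plant A: 0.48 × 0.08 = 0.0384
  Plant B: 0.23 × 0.0575 = 0.013225
  Plant C: 0.09 × 0.096 = 0.00864
Total = 0.101065.
Largest term belongs to Plant F, so Plant F is most probable.

Plant F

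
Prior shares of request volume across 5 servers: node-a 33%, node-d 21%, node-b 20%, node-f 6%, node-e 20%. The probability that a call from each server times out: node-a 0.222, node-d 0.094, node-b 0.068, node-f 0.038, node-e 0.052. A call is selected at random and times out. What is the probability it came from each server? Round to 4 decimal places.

By Bayes' rule, posterior ∝ prior × likelihood:
  node-a: 0.33 × 0.222 = 0.07326
  node-d: 0.21 × 0.094 = 0.01974
  node-b: 0.2 × 0.068 = 0.0136
  node-f: 0.06 × 0.038 = 0.00228
  node-e: 0.2 × 0.052 = 0.0104
Sum = 0.11928.
P(node-a | timeout) = 0.07326/0.11928 ≈ 0.6142
P(node-d | timeout) = 0.01974/0.11928 ≈ 0.1655
P(node-b | timeout) = 0.0136/0.11928 ≈ 0.1140
P(node-f | timeout) = 0.00228/0.11928 ≈ 0.0191
P(node-e | timeout) = 0.0104/0.11928 ≈ 0.0872
(Check: 0.6142+0.1655+0.1140+0.0191+0.0872 = 1.0000.)

node-a 0.6142, node-d 0.1655, node-b 0.1140, node-f 0.0191, node-e 0.0872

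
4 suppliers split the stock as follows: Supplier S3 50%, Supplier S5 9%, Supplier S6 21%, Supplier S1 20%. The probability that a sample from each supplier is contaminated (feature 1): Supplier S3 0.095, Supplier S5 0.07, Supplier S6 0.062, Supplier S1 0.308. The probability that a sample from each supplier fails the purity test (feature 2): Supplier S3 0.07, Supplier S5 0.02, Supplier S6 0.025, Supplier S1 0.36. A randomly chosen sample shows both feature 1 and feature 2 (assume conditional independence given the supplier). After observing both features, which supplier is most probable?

Supplier S1

Unnormalized posteriors (prior × likelihood):
  Supplier S3: 0.5 × 0.095 × 0.07 = 0.003325
  Supplier S5: 0.09 × 0.07 × 0.02 = 0.000126
  Supplier S6: 0.21 × 0.062 × 0.025 = 0.0003255
  Supplier S1: 0.2 × 0.308 × 0.36 = 0.022176
Sum = 0.0259525.
Largest term belongs to Supplier S1, so Supplier S1 is most probable.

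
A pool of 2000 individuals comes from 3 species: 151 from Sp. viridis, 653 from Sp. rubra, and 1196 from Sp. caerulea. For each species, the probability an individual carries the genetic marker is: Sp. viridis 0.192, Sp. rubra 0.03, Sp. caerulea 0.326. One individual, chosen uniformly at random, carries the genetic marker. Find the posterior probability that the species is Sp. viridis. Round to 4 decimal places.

Unnormalized posteriors (prior × likelihood):
  Sp. viridis: 0.0755 × 0.192 = 0.014496
  Sp. rubra: 0.3265 × 0.03 = 0.009795
  Sp. caerulea: 0.598 × 0.326 = 0.194948
Total = 0.219239.
P(Sp. viridis | evidence) = 0.014496 / 0.219239 ≈ 0.0661.

0.0661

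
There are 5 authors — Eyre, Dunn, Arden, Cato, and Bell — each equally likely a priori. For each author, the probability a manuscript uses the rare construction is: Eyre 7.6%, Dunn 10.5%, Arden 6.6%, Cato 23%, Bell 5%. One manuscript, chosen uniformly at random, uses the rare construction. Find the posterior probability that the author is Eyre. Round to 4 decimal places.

Since the prior is uniform, the posterior is proportional to the likelihood:
  Eyre: 0.076
  Dunn: 0.105
  Arden: 0.066
  Cato: 0.23
  Bell: 0.05
Normalizing constant = 0.527.
P(Eyre | evidence) = 0.076 / 0.527 ≈ 0.1442.

0.1442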